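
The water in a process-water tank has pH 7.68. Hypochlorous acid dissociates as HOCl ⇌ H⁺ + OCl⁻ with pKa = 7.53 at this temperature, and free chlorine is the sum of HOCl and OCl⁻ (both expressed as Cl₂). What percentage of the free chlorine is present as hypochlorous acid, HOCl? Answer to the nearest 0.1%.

41.5%

[OCl⁻]/[HOCl] = 10^(pH − pKa) = 10^(7.68 − 7.53) = 10^0.15 = 1.413.
Fraction as HOCl = 1 / (1 + 1.413) = 0.4145.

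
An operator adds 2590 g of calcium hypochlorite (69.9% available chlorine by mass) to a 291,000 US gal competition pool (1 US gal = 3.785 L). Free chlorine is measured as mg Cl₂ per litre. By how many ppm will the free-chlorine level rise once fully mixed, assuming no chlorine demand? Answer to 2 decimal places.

1.64 ppm

Volume: 291,000 US gal × 3.785 L/gal = 1,101,435 L.
Available chlorine delivered: 2590 g × 0.699 = 1810 g as Cl₂.
Concentration rise: 1810 g / 1,101,435 L = 1.644 mg/L = 1.64 ppm.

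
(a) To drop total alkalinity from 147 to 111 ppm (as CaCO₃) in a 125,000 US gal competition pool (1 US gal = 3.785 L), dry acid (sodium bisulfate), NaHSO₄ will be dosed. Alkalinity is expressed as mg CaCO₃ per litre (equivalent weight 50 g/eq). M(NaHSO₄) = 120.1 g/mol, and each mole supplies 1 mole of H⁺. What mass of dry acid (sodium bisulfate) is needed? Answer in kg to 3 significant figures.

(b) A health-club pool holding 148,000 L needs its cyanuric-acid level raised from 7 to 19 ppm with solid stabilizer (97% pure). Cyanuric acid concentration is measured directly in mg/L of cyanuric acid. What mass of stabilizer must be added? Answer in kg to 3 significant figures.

(a) Volume: 125,000 US gal × 3.785 L/gal = 473,125 L.
(a) Alkalinity to neutralize: (147 − 111) = 36 mg/L as CaCO₃ × 473,125 L = 17,030 g as CaCO₃.
(a) Equivalents of H⁺ required: 17,030 ÷ 50 g/eq = 340.6 eq = 340.6 mol NaHSO₄.
(a) Mass of NaHSO₄: 340.6 × 120.1 = 40,910 g.

(b) CYA to add: (19 − 7) = 12 mg/L × 148,000 L = 1776 g cyanuric acid.
(b) At 97% purity: 1776 / 0.97 = 1831 g product.

(a) 40.9 kg; (b) 1.83 kg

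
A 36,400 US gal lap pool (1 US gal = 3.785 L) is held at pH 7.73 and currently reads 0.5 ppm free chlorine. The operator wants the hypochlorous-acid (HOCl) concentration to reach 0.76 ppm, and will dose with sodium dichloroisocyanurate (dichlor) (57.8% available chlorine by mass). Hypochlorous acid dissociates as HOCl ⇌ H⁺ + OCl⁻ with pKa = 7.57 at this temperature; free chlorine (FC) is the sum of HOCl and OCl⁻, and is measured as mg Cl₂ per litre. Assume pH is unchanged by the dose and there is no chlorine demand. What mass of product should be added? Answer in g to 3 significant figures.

324 g

Volume: 36,400 US gal × 3.785 L/gal = 137,774 L.
[OCl⁻]/[HOCl] = 10^(pH − pKa) = 10^(7.73 − 7.57) = 1.445; fraction as HOCl = 1/(1 + 1.445) = 0.4089.
Free chlorine required for 0.76 ppm HOCl: 0.76 / 0.4089 = 1.859 ppm.
FC to add: 1.859 − 0.5 = 1.359 mg/L as Cl₂.
Cl₂ equivalent: 1.359 mg/L × 137,774 L = 187.2 g.
Product at 57.8% available Cl: 187.2 / 0.578 = 323.8 g.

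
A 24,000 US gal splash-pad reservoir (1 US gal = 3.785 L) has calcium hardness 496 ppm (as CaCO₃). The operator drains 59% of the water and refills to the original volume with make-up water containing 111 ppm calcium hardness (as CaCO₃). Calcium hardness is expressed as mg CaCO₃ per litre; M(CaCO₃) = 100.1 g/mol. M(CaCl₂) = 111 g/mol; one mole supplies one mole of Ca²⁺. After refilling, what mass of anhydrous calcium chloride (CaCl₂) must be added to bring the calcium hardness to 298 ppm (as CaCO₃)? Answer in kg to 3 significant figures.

2.94 kg

Volume: 24,000 US gal × 3.785 L/gal = 90,840 L.
After draining 59% and refilling: 496 × 0.41 + 111 × 0.59 = 268.85 ppm.
Deficit to target: 298 − 268.85 = 29.15 mg/L.
As CaCO₃: 29.15 mg/L × 90,840 L = 2648 g; ÷ 100.1 = 26.45 mol Ca²⁺.
Mass: 26.45 × 111 = 2936 g.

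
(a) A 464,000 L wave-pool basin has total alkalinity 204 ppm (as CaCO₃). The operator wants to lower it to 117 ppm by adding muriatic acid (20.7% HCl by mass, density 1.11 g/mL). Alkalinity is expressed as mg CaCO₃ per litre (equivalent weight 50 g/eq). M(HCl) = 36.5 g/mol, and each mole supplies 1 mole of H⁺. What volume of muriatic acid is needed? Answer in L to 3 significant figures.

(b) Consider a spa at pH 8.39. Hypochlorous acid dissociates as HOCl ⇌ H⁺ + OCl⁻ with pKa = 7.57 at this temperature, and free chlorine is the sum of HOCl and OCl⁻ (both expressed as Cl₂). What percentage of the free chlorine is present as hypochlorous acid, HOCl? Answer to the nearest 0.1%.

(a) 128 L; (b) 13.1%

(a) Alkalinity to neutralize: (204 − 117) = 87 mg/L as CaCO₃ × 464,000 L = 40,370 g as CaCO₃.
(a) Equivalents of H⁺ required: 40,370 ÷ 50 g/eq = 807.4 eq = 807.4 mol HCl.
(a) Mass of HCl: 807.4 × 36.5 = 29,470 g.
(a) Mass of 20.7% solution: 29,470 / 0.207 = 142,400 g.
(a) Volume: 142,400 g ÷ 1.11 g/mL = 128,300 mL.

(b) [OCl⁻]/[HOCl] = 10^(pH − pKa) = 10^(8.39 − 7.57) = 10^0.82 = 6.607.
(b) Fraction as HOCl = 1 / (1 + 6.607) = 0.1315.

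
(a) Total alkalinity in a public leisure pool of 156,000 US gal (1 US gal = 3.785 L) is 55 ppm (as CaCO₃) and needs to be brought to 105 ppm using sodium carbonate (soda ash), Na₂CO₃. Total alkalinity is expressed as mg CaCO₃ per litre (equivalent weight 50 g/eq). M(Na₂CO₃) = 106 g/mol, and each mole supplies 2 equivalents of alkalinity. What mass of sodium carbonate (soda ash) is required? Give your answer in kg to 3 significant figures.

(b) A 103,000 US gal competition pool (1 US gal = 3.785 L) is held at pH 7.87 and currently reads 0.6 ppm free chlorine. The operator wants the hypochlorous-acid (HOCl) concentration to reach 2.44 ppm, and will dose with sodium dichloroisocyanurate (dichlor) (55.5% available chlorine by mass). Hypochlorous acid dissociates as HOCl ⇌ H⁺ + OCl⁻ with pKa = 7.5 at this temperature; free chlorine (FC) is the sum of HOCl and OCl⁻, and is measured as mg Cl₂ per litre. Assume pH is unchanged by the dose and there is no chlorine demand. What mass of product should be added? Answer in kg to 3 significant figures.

(a) 31.3 kg; (b) 5.31 kg

(a) Volume: 156,000 US gal × 3.785 L/gal = 590,460 L.
(a) Alkalinity to add: (105 − 55) = 50 mg/L as CaCO₃ × 590,460 L = 29,520 g as CaCO₃.
(a) Equivalents: 29,520 g ÷ 50 g/eq = 590.5 eq.
(a) Each mole of Na₂CO₃ supplies 2 eq, so 590.5 / 2 = 295.2 mol.
(a) Mass: 295.2 mol × 106 g/mol = 31,290 g.

(b) Volume: 103,000 US gal × 3.785 L/gal = 389,855 L.
(b) [OCl⁻]/[HOCl] = 10^(pH − pKa) = 10^(7.87 − 7.5) = 2.344; fraction as HOCl = 1/(1 + 2.344) = 0.299.
(b) Free chlorine required for 2.44 ppm HOCl: 2.44 / 0.299 = 8.16 ppm.
(b) FC to add: 8.16 − 0.6 = 7.56 mg/L as Cl₂.
(b) Cl₂ equivalent: 7.56 mg/L × 389,855 L = 2947 g.
(b) Product at 55.5% available Cl: 2947 / 0.555 = 5310 g.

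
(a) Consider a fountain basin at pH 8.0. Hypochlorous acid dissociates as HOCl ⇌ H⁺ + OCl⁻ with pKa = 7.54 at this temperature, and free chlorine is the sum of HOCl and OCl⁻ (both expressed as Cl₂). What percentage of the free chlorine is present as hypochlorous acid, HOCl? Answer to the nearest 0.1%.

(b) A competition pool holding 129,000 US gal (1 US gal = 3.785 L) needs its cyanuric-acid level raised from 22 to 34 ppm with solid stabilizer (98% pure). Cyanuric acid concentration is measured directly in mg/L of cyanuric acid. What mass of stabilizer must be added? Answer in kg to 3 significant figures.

(a) 25.7%; (b) 5.98 kg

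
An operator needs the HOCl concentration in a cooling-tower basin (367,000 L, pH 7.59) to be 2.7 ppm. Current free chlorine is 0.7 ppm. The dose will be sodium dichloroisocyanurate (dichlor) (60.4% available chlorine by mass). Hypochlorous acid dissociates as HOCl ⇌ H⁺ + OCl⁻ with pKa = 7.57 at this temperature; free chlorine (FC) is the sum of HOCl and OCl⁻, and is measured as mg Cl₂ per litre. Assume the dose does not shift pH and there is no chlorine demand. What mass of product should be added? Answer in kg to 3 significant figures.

2.93 kg

[OCl⁻]/[HOCl] = 10^(pH − pKa) = 10^(7.59 − 7.57) = 1.047; fraction as HOCl = 1/(1 + 1.047) = 0.4885.
Free chlorine required for 2.7 ppm HOCl: 2.7 / 0.4885 = 5.527 ppm.
FC to add: 5.527 − 0.7 = 4.827 mg/L as Cl₂.
Cl₂ equivalent: 4.827 mg/L × 367,000 L = 1772 g.
Product at 60.4% available Cl: 1772 / 0.604 = 2933 g.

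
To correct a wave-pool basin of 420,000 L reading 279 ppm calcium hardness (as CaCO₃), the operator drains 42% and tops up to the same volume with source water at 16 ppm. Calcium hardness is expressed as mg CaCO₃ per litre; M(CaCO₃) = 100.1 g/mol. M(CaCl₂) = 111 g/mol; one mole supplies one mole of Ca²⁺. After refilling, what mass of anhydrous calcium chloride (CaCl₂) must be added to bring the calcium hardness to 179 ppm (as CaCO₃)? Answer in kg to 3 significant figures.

After draining 42% and refilling: 279 × 0.58 + 16 × 0.42 = 168.54 ppm.
Deficit to target: 179 − 168.54 = 10.46 mg/L.
As CaCO₃: 10.46 mg/L × 420,000 L = 4393 g; ÷ 100.1 = 43.89 mol Ca²⁺.
Mass: 43.89 × 111 = 4872 g.

4.87 kg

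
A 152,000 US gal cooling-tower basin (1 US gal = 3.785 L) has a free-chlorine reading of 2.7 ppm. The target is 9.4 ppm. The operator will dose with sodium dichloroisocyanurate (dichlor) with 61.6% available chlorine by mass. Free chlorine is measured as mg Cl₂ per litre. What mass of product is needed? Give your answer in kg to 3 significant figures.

Volume: 152,000 US gal × 3.785 L/gal = 575,320 L.
Chlorine deficit: 9.4 − 2.7 = 6.7 ppm = 6.7 mg/L as Cl₂.
Cl₂ equivalent needed: 6.7 mg/L × 575,320 L = 3,855,000 mg = 3855 g.
Product at 61.6% available chlorine: 3855 / 0.616 = 6258 g.

6.26 kg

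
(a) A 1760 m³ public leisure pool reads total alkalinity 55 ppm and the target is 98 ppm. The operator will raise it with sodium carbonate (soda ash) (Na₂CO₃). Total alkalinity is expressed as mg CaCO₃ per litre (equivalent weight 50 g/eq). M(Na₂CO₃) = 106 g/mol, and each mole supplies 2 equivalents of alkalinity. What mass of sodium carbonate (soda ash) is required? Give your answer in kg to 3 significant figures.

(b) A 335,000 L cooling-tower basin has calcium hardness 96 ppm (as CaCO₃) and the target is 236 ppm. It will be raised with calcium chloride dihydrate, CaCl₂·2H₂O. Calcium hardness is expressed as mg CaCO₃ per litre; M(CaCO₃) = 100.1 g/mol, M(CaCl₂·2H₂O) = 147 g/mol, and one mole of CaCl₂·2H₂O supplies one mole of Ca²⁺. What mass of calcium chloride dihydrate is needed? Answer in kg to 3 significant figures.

(a) 80.2 kg; (b) 68.9 kg

(a) Volume: 1760 m³ = 1,760,000 L.
(a) Alkalinity to add: (98 − 55) = 43 mg/L as CaCO₃ × 1,760,000 L = 75,680 g as CaCO₃.
(a) Equivalents: 75,680 g ÷ 50 g/eq = 1514 eq.
(a) Each mole of Na₂CO₃ supplies 2 eq, so 1514 / 2 = 756.8 mol.
(a) Mass: 756.8 mol × 106 g/mol = 80,220 g.

(b) Hardness to add: (236 − 96) = 140 mg/L as CaCO₃ × 335,000 L = 46,900 g as CaCO₃.
(b) Moles of Ca²⁺ (1 mol Ca²⁺ ≡ 1 mol CaCO₃): 46,900 / 100.1 g/mol = 468.5 mol.
(b) Mass of CaCl₂·2H₂O: 468.5 × 147 = 68,870 g.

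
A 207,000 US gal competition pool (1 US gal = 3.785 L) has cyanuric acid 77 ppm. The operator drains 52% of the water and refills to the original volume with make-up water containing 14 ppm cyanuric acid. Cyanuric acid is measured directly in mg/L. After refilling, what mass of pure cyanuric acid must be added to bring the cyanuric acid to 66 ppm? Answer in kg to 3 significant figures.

Volume: 207,000 US gal × 3.785 L/gal = 783,495 L.
After draining 52% and refilling: 77 × 0.48 + 14 × 0.52 = 44.24 ppm.
Deficit to target: 66 − 44.24 = 21.76 mg/L.
Mass: 21.76 mg/L × 783,495 L = 17,050 g cyanuric acid.

17.0 kg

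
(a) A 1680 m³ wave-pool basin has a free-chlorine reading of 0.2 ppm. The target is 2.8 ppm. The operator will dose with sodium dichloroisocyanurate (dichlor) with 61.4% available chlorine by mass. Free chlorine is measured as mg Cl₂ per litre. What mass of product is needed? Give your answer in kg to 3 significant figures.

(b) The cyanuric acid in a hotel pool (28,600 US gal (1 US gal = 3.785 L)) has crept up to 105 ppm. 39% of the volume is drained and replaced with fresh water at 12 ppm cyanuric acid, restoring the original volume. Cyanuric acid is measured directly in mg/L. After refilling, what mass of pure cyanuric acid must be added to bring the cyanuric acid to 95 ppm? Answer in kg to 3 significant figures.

(a) 7.11 kg; (b) 2.84 kg

(a) Volume: 1680 m³ = 1,680,000 L.
(a) Chlorine deficit: 2.8 − 0.2 = 2.6 ppm = 2.6 mg/L as Cl₂.
(a) Cl₂ equivalent needed: 2.6 mg/L × 1,680,000 L = 4,368,000 mg = 4368 g.
(a) Product at 61.4% available chlorine: 4368 / 0.614 = 7114 g.

(b) Volume: 28,600 US gal × 3.785 L/gal = 108,251 L.
(b) After draining 39% and refilling: 105 × 0.61 + 12 × 0.39 = 68.73 ppm.
(b) Deficit to target: 95 − 68.73 = 26.27 mg/L.
(b) Mass: 26.27 mg/L × 108,251 L = 2844 g cyanuric acid.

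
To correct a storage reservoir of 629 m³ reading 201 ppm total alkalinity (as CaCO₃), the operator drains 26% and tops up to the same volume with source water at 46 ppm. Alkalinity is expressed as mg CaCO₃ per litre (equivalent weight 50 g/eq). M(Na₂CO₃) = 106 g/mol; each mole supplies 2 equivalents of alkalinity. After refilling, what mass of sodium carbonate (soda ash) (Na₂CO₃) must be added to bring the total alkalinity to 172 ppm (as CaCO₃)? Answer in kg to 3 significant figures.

7.53 kg

Volume: 629 m³ = 629,000 L.
After draining 26% and refilling: 201 × 0.74 + 46 × 0.26 = 160.7 ppm.
Deficit to target: 172 − 160.7 = 11.3 mg/L.
As CaCO₃: 11.3 mg/L × 629,000 L = 7108 g; ÷ 50 g/eq ÷ 2 = 71.08 mol Na₂CO₃.
Mass: 71.08 × 106 = 7534 g.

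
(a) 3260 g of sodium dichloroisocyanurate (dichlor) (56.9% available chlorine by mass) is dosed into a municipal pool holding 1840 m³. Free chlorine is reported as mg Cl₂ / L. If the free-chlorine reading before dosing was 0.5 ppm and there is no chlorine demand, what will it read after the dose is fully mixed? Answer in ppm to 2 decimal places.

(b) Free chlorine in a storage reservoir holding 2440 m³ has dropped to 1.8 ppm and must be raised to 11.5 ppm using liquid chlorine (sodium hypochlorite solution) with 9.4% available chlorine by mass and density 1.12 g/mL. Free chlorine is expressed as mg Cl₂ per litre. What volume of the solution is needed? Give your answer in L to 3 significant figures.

(a) 1.51 ppm; (b) 225 L

(a) Volume: 1840 m³ = 1,840,000 L.
(a) Available chlorine delivered: 3260 g × 0.569 = 1855 g as Cl₂.
(a) Concentration rise: 1855 g / 1,840,000 L = 1.008 mg/L = 1.01 ppm.
(a) Final FC: 0.5 + 1.01 = 1.51 ppm.

(b) Volume: 2440 m³ = 2,440,000 L.
(b) Chlorine deficit: 11.5 − 1.8 = 9.7 ppm = 9.7 mg/L as Cl₂.
(b) Cl₂ equivalent needed: 9.7 mg/L × 2,440,000 L = 23,670,000 mg = 23,670 g.
(b) Product at 9.4% available chlorine: 23,670 / 0.094 = 251,800 g.
(b) Volume at density 1.12 g/mL: 251,800 g ÷ 1.12 g/mL = 224,800 mL.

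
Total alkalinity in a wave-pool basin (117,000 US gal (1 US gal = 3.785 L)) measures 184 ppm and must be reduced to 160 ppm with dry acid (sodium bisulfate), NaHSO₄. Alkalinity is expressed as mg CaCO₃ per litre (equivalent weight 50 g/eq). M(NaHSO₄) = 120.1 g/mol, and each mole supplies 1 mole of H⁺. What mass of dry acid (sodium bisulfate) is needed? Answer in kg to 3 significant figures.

Volume: 117,000 US gal × 3.785 L/gal = 442,845 L.
Alkalinity to neutralize: (184 − 160) = 24 mg/L as CaCO₃ × 442,845 L = 10,630 g as CaCO₃.
Equivalents of H⁺ required: 10,630 ÷ 50 g/eq = 212.6 eq = 212.6 mol NaHSO₄.
Mass of NaHSO₄: 212.6 × 120.1 = 25,530 g.

25.5 kg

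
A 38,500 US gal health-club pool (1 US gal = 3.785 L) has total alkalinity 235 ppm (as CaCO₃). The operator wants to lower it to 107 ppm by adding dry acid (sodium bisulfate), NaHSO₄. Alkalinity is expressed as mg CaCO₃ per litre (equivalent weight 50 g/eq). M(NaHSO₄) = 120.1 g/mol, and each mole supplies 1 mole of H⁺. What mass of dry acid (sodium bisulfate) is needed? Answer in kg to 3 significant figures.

44.8 kg

Volume: 38,500 US gal × 3.785 L/gal = 145,722 L.
Alkalinity to neutralize: (235 − 107) = 128 mg/L as CaCO₃ × 145,722 L = 18,650 g as CaCO₃.
Equivalents of H⁺ required: 18,650 ÷ 50 g/eq = 373 eq = 373 mol NaHSO₄.
Mass of NaHSO₄: 373 × 120.1 = 44,800 g.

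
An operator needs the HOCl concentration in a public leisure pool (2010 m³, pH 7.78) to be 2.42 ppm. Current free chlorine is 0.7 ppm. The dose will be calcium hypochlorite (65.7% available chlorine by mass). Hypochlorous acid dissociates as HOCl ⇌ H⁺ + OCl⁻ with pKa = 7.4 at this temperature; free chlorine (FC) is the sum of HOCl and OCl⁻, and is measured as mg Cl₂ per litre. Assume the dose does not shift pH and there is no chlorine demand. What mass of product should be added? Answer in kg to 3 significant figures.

Volume: 2010 m³ = 2,010,000 L.
[OCl⁻]/[HOCl] = 10^(pH − pKa) = 10^(7.78 − 7.4) = 2.399; fraction as HOCl = 1/(1 + 2.399) = 0.2942.
Free chlorine required for 2.42 ppm HOCl: 2.42 / 0.2942 = 8.225 ppm.
FC to add: 8.225 − 0.7 = 7.525 mg/L as Cl₂.
Cl₂ equivalent: 7.525 mg/L × 2,010,000 L = 15,130 g.
Product at 65.7% available Cl: 15,130 / 0.657 = 23,020 g.

23.0 kg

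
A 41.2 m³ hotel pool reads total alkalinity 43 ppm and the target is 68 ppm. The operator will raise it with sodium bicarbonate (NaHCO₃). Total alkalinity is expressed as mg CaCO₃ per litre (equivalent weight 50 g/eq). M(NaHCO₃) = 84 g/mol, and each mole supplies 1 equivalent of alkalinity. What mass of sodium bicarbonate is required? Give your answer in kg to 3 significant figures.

1.73 kg

Volume: 41.2 m³ = 41,200 L.
Alkalinity to add: (68 − 43) = 25 mg/L as CaCO₃ × 41,200 L = 1030 g as CaCO₃.
Equivalents: 1030 g ÷ 50 g/eq = 20.6 eq.
NaHCO₃ supplies 1 eq per mole → 20.6 mol.
Mass: 20.6 mol × 84 g/mol = 1730 g.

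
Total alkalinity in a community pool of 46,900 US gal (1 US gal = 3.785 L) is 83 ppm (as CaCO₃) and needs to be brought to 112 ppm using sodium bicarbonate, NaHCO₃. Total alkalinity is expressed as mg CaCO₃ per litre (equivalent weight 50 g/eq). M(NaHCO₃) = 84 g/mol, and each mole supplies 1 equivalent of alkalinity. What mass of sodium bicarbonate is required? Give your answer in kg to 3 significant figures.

Volume: 46,900 US gal × 3.785 L/gal = 177,516 L.
Alkalinity to add: (112 − 83) = 29 mg/L as CaCO₃ × 177,516 L = 5148 g as CaCO₃.
Equivalents: 5148 g ÷ 50 g/eq = 103 eq.
NaHCO₃ supplies 1 eq per mole → 103 mol.
Mass: 103 mol × 84 g/mol = 8649 g.

8.65 kg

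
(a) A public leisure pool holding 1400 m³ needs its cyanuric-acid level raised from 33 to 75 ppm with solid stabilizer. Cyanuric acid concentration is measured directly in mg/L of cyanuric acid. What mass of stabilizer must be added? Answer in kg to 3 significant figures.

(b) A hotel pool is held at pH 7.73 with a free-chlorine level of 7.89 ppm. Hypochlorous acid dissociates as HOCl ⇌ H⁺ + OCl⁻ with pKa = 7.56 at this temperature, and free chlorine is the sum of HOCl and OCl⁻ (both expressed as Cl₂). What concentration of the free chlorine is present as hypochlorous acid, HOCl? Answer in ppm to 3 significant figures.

(a) 58.8 kg; (b) 3.18 ppm

(a) Volume: 1400 m³ = 1,400,000 L.
(a) CYA to add: (75 − 33) = 42 mg/L × 1,400,000 L = 58,800 g cyanuric acid.

(b) [OCl⁻]/[HOCl] = 10^(pH − pKa) = 10^(7.73 − 7.56) = 10^0.17 = 1.479.
(b) Fraction as HOCl = 1 / (1 + 1.479) = 0.4034.
(b) HOCl = 0.4034 × 7.89 ppm = 3.183 ppm.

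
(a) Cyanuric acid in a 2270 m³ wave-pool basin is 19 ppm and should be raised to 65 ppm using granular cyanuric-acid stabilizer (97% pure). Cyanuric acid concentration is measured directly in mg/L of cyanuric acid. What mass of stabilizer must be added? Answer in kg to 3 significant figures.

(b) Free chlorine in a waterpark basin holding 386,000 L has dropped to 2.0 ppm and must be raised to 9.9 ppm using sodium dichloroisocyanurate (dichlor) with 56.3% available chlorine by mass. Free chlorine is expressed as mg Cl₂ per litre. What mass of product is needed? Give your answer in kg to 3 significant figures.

(a) 108 kg; (b) 5.42 kg

(a) Volume: 2270 m³ = 2,270,000 L.
(a) CYA to add: (65 − 19) = 46 mg/L × 2,270,000 L = 104,400 g cyanuric acid.
(a) At 97% purity: 104,400 / 0.97 = 107,600 g product.

(b) Chlorine deficit: 9.9 − 2.0 = 7.9 ppm = 7.9 mg/L as Cl₂.
(b) Cl₂ equivalent needed: 7.9 mg/L × 386,000 L = 3,049,000 mg = 3049 g.
(b) Product at 56.3% available chlorine: 3049 / 0.563 = 5416 g.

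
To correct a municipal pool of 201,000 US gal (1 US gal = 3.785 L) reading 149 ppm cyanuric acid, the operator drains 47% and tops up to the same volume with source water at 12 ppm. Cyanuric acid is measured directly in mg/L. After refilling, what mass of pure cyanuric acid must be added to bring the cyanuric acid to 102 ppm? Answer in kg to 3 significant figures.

Volume: 201,000 US gal × 3.785 L/gal = 760,785 L.
After draining 47% and refilling: 149 × 0.53 + 12 × 0.47 = 84.61 ppm.
Deficit to target: 102 − 84.61 = 17.39 mg/L.
Mass: 17.39 mg/L × 760,785 L = 13,230 g cyanuric acid.

13.2 kg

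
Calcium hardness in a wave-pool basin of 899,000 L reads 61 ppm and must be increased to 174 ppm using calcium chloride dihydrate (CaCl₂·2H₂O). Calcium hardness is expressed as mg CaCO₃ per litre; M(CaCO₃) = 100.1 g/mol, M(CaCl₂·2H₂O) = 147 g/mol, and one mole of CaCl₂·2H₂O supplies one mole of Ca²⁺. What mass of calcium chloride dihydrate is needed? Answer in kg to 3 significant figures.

Hardness to add: (174 − 61) = 113 mg/L as CaCO₃ × 899,000 L = 101,600 g as CaCO₃.
Moles of Ca²⁺ (1 mol Ca²⁺ ≡ 1 mol CaCO₃): 101,600 / 100.1 g/mol = 1015 mol.
Mass of CaCl₂·2H₂O: 1015 × 147 = 149,200 g.

149 kg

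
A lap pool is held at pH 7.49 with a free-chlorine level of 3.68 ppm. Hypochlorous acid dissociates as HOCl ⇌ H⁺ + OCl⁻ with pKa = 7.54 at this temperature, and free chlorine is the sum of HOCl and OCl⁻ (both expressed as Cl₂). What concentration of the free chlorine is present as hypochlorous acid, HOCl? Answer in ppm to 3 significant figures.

1.95 ppm

[OCl⁻]/[HOCl] = 10^(pH − pKa) = 10^(7.49 − 7.54) = 10^-0.05 = 0.8913.
Fraction as HOCl = 1 / (1 + 0.8913) = 0.5288.
HOCl = 0.5288 × 3.68 ppm = 1.946 ppm.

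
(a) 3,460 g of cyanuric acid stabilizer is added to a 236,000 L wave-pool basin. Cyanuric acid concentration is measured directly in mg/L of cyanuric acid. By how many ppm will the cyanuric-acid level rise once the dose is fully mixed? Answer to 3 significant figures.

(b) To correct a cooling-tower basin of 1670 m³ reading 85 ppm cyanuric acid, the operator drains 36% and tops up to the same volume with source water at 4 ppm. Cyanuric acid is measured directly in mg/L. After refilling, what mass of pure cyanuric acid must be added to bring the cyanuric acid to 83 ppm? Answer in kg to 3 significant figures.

(a) 14.7 ppm; (b) 45.4 kg

(a) Rise: 3,460 g / 236,000 L × 1000 = 14.66 mg/L.

(b) Volume: 1670 m³ = 1,670,000 L.
(b) After draining 36% and refilling: 85 × 0.64 + 4 × 0.36 = 55.84 ppm.
(b) Deficit to target: 83 − 55.84 = 27.16 mg/L.
(b) Mass: 27.16 mg/L × 1,670,000 L = 45,360 g cyanuric acid.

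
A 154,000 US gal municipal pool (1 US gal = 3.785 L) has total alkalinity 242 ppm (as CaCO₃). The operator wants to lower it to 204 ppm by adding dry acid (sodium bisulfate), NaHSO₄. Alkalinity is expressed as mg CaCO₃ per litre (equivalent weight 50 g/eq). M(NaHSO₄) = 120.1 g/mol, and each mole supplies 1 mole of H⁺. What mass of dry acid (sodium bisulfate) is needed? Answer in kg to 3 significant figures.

53.2 kg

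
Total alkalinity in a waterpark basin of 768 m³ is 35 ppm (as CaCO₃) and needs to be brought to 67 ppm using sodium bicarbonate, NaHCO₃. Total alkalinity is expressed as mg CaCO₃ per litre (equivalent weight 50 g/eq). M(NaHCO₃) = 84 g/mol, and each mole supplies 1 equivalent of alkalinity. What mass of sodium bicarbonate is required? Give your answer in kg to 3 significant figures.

Volume: 768 m³ = 768,000 L.
Alkalinity to add: (67 − 35) = 32 mg/L as CaCO₃ × 768,000 L = 24,580 g as CaCO₃.
Equivalents: 24,580 g ÷ 50 g/eq = 491.5 eq.
NaHCO₃ supplies 1 eq per mole → 491.5 mol.
Mass: 491.5 mol × 84 g/mol = 41,290 g.

41.3 kg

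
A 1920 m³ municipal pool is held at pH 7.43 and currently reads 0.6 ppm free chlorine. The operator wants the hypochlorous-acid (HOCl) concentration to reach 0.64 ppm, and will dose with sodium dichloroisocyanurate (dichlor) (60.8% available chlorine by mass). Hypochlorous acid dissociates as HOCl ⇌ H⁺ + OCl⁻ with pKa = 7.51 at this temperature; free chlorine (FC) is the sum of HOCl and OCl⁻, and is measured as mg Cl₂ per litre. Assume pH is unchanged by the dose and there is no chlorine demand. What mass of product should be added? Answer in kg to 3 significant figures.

1.81 kg

Volume: 1920 m³ = 1,920,000 L.
[OCl⁻]/[HOCl] = 10^(pH − pKa) = 10^(7.43 − 7.51) = 0.8318; fraction as HOCl = 1/(1 + 0.8318) = 0.5459.
Free chlorine required for 0.64 ppm HOCl: 0.64 / 0.5459 = 1.172 ppm.
FC to add: 1.172 − 0.6 = 0.5723 mg/L as Cl₂.
Cl₂ equivalent: 0.5723 mg/L × 1,920,000 L = 1099 g.
Product at 60.8% available Cl: 1099 / 0.608 = 1807 g.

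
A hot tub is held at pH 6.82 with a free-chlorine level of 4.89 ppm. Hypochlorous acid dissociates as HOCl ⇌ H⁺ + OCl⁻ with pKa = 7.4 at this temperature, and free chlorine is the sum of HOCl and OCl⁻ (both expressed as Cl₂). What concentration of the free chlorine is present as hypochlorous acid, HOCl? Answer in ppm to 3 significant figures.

3.87 ppm

[OCl⁻]/[HOCl] = 10^(pH − pKa) = 10^(6.82 − 7.4) = 10^-0.58 = 0.263.
Fraction as HOCl = 1 / (1 + 0.263) = 0.7917.
HOCl = 0.7917 × 4.89 ppm = 3.872 ppm.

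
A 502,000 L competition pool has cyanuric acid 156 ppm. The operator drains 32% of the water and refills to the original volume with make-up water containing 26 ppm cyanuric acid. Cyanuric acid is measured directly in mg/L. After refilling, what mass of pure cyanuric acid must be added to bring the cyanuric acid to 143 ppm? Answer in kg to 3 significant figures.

After draining 32% and refilling: 156 × 0.68 + 26 × 0.32 = 114.4 ppm.
Deficit to target: 143 − 114.4 = 28.6 mg/L.
Mass: 28.6 mg/L × 502,000 L = 14,360 g cyanuric acid.

14.4 kg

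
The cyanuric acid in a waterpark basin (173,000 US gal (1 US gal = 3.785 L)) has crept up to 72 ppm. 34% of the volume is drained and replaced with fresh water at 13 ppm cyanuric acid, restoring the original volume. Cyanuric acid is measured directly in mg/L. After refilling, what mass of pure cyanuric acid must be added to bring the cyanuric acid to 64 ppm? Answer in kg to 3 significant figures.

7.90 kg

Volume: 173,000 US gal × 3.785 L/gal = 654,805 L.
After draining 34% and refilling: 72 × 0.66 + 13 × 0.34 = 51.94 ppm.
Deficit to target: 64 − 51.94 = 12.06 mg/L.
Mass: 12.06 mg/L × 654,805 L = 7897 g cyanuric acid.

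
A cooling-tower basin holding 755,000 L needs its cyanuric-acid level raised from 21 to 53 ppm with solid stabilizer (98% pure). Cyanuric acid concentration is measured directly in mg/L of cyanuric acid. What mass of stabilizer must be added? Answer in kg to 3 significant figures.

CYA to add: (53 − 21) = 32 mg/L × 755,000 L = 24,160 g cyanuric acid.
At 98% purity: 24,160 / 0.98 = 24,650 g product.

24.7 kg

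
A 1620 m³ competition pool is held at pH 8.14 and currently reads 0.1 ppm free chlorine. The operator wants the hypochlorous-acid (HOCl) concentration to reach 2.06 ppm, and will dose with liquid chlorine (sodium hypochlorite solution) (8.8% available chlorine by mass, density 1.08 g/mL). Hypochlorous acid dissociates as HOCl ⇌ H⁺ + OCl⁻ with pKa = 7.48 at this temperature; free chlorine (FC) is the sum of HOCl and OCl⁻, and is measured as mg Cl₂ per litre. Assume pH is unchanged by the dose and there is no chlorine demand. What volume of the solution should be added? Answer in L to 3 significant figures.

Volume: 1620 m³ = 1,620,000 L.
[OCl⁻]/[HOCl] = 10^(pH − pKa) = 10^(8.14 − 7.48) = 4.571; fraction as HOCl = 1/(1 + 4.571) = 0.1795.
Free chlorine required for 2.06 ppm HOCl: 2.06 / 0.1795 = 11.48 ppm.
FC to add: 11.48 − 0.1 = 11.38 mg/L as Cl₂.
Cl₂ equivalent: 11.38 mg/L × 1,620,000 L = 18,430 g.
Product at 8.8% available Cl: 18,430 / 0.088 = 209,400 g.
Volume: 209,400 g ÷ 1.08 g/mL = 193,900 mL.

194 L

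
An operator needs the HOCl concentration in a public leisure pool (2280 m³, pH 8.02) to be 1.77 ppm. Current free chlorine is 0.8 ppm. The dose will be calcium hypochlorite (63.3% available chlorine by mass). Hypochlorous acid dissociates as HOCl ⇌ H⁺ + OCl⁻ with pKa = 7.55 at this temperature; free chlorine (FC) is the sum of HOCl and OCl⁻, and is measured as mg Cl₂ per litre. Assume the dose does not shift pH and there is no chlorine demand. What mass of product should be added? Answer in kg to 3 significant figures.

22.3 kg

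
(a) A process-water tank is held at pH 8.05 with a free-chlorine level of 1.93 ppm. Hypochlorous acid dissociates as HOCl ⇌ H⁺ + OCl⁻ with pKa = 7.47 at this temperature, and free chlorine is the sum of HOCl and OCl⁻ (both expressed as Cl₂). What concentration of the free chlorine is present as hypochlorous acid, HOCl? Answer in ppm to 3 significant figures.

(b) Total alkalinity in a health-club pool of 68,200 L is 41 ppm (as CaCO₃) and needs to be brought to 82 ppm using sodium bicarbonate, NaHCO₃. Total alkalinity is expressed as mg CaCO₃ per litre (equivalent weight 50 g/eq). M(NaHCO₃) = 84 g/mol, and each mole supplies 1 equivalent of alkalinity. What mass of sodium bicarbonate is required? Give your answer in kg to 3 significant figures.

(a) 0.402 ppm; (b) 4.70 kg

(a) [OCl⁻]/[HOCl] = 10^(pH − pKa) = 10^(8.05 − 7.47) = 10^0.58 = 3.802.
(a) Fraction as HOCl = 1 / (1 + 3.802) = 0.2083.
(a) HOCl = 0.2083 × 1.93 ppm = 0.4019 ppm.

(b) Alkalinity to add: (82 − 41) = 41 mg/L as CaCO₃ × 68,200 L = 2796 g as CaCO₃.
(b) Equivalents: 2796 g ÷ 50 g/eq = 55.92 eq.
(b) NaHCO₃ supplies 1 eq per mole → 55.92 mol.
(b) Mass: 55.92 mol × 84 g/mol = 4698 g.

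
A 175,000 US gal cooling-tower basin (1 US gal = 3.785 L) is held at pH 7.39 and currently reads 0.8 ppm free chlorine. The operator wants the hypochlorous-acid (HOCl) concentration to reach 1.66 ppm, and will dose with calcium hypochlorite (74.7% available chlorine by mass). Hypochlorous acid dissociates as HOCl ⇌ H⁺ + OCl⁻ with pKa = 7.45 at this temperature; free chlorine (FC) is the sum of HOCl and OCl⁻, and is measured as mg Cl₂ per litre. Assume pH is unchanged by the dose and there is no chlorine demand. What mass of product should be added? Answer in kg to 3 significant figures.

2.04 kg

Volume: 175,000 US gal × 3.785 L/gal = 662,375 L.
[OCl⁻]/[HOCl] = 10^(pH − pKa) = 10^(7.39 − 7.45) = 0.871; fraction as HOCl = 1/(1 + 0.871) = 0.5345.
Free chlorine required for 1.66 ppm HOCl: 1.66 / 0.5345 = 3.106 ppm.
FC to add: 3.106 − 0.8 = 2.306 mg/L as Cl₂.
Cl₂ equivalent: 2.306 mg/L × 662,375 L = 1527 g.
Product at 74.7% available Cl: 1527 / 0.747 = 2045 g.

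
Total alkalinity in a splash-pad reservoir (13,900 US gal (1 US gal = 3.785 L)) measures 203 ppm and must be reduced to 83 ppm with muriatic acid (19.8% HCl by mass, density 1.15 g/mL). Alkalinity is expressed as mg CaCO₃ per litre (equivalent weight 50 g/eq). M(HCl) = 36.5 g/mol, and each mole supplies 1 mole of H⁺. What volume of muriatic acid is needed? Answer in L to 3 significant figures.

20.2 L

Volume: 13,900 US gal × 3.785 L/gal = 52,612 L.
Alkalinity to neutralize: (203 − 83) = 120 mg/L as CaCO₃ × 52,612 L = 6313 g as CaCO₃.
Equivalents of H⁺ required: 6313 ÷ 50 g/eq = 126.3 eq = 126.3 mol HCl.
Mass of HCl: 126.3 × 36.5 = 4609 g.
Mass of 19.8% solution: 4609 / 0.198 = 23,280 g.
Volume: 23,280 g ÷ 1.15 g/mL = 20,240 mL.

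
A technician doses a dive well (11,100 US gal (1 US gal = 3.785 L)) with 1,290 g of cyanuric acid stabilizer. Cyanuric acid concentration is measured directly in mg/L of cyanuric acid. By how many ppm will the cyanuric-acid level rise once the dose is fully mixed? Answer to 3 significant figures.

Volume: 11,100 US gal × 3.785 L/gal = 42,014 L.
Rise: 1,290 g / 42,014 L × 1000 = 30.7 mg/L.

30.7 ppm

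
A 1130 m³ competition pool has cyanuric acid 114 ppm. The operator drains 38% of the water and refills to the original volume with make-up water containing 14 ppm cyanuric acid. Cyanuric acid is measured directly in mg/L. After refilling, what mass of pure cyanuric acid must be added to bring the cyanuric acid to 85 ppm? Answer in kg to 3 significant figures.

10.2 kg

Volume: 1130 m³ = 1,130,000 L.
After draining 38% and refilling: 114 × 0.62 + 14 × 0.38 = 76 ppm.
Deficit to target: 85 − 76 = 9 mg/L.
Mass: 9 mg/L × 1,130,000 L = 10,170 g cyanuric acid.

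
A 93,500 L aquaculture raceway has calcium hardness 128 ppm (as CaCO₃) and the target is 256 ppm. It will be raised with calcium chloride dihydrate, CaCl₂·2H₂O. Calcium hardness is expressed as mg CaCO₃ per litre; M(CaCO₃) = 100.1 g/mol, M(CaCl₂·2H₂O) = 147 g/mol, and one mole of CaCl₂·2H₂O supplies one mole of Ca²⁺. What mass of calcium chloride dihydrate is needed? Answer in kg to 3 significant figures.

Hardness to add: (256 − 128) = 128 mg/L as CaCO₃ × 93,500 L = 11,970 g as CaCO₃.
Moles of Ca²⁺ (1 mol Ca²⁺ ≡ 1 mol CaCO₃): 11,970 / 100.1 g/mol = 119.6 mol.
Mass of CaCl₂·2H₂O: 119.6 × 147 = 17,580 g.

17.6 kg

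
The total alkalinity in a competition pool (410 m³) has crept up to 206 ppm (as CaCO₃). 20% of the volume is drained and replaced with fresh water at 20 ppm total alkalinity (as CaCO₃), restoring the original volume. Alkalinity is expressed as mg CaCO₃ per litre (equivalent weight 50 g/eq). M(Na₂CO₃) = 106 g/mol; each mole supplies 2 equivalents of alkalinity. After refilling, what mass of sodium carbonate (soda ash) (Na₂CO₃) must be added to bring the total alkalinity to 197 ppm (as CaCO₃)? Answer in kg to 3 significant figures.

Volume: 410 m³ = 410,000 L.
After draining 20% and refilling: 206 × 0.80 + 20 × 0.20 = 168.8 ppm.
Deficit to target: 197 − 168.8 = 28.2 mg/L.
As CaCO₃: 28.2 mg/L × 410,000 L = 11,560 g; ÷ 50 g/eq ÷ 2 = 115.6 mol Na₂CO₃.
Mass: 115.6 × 106 = 12,260 g.

12.3 kg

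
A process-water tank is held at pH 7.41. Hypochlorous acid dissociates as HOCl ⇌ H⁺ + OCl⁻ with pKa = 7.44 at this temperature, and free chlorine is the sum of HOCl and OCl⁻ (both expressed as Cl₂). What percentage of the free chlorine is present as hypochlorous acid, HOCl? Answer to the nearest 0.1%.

[OCl⁻]/[HOCl] = 10^(pH − pKa) = 10^(7.41 − 7.44) = 10^-0.03 = 0.9333.
Fraction as HOCl = 1 / (1 + 0.9333) = 0.5173.

51.7%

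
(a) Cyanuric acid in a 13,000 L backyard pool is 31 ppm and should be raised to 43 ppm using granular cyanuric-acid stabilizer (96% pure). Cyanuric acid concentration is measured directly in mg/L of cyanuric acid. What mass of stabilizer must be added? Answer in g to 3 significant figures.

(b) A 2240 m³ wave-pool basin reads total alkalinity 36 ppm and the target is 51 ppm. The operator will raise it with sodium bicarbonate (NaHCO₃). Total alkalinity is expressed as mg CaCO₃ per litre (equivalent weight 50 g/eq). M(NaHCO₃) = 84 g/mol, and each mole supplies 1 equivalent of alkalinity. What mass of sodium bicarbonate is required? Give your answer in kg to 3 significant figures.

(a) CYA to add: (43 − 31) = 12 mg/L × 13,000 L = 156 g cyanuric acid.
(a) At 96% purity: 156 / 0.96 = 162.5 g product.

(b) Volume: 2240 m³ = 2,240,000 L.
(b) Alkalinity to add: (51 − 36) = 15 mg/L as CaCO₃ × 2,240,000 L = 33,600 g as CaCO₃.
(b) Equivalents: 33,600 g ÷ 50 g/eq = 672 eq.
(b) NaHCO₃ supplies 1 eq per mole → 672 mol.
(b) Mass: 672 mol × 84 g/mol = 56,450 g.

(a) 162 g; (b) 56.4 kg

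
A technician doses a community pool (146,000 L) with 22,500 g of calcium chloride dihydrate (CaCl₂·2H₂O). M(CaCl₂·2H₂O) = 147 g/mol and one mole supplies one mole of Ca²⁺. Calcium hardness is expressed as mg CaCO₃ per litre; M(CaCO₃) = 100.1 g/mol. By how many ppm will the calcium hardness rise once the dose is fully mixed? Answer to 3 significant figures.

Moles of Ca²⁺: 22,500 g ÷ 147 g/mol = 153.1 mol.
As CaCO₃: 153.1 mol × 100.1 g/mol = 15,320 g.
Rise: 15,320 g / 146,000 L × 1000 = 104.9 mg/L.

105 ppm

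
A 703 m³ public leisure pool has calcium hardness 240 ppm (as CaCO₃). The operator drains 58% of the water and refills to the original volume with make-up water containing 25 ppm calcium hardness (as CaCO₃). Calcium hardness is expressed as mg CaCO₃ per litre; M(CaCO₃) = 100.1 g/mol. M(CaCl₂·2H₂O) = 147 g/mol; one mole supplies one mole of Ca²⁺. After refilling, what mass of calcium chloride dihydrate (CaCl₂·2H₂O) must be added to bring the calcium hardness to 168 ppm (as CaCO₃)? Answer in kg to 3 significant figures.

54.4 kg

Volume: 703 m³ = 703,000 L.
After draining 58% and refilling: 240 × 0.42 + 25 × 0.58 = 115.3 ppm.
Deficit to target: 168 − 115.3 = 52.7 mg/L.
As CaCO₃: 52.7 mg/L × 703,000 L = 37,050 g; ÷ 100.1 = 370.1 mol Ca²⁺.
Mass: 370.1 × 147 = 54,410 g.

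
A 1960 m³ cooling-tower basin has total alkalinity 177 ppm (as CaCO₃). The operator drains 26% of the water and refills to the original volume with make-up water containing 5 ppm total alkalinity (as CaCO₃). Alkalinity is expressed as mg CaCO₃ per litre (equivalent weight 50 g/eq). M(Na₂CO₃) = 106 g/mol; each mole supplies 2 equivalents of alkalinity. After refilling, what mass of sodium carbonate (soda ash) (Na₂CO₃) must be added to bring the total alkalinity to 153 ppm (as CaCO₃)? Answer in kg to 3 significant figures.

Volume: 1960 m³ = 1,960,000 L.
After draining 26% and refilling: 177 × 0.74 + 5 × 0.26 = 132.28 ppm.
Deficit to target: 153 − 132.28 = 20.72 mg/L.
As CaCO₃: 20.72 mg/L × 1,960,000 L = 40,610 g; ÷ 50 g/eq ÷ 2 = 406.1 mol Na₂CO₃.
Mass: 406.1 × 106 = 43,050 g.

43.0 kg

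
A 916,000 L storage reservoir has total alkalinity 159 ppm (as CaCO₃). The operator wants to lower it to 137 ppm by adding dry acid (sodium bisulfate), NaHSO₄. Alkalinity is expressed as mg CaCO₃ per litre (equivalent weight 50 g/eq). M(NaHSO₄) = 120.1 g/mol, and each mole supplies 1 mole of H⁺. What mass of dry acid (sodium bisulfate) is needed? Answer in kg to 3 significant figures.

48.4 kg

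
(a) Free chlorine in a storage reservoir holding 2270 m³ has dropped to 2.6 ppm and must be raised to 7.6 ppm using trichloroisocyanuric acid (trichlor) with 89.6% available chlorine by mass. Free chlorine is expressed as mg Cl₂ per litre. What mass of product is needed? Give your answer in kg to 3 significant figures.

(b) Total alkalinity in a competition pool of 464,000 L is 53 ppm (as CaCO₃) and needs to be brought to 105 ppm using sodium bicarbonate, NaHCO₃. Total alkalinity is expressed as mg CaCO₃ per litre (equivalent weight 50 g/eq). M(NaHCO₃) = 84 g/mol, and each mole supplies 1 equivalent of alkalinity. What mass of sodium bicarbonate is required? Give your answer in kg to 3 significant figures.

(a) 12.7 kg; (b) 40.5 kg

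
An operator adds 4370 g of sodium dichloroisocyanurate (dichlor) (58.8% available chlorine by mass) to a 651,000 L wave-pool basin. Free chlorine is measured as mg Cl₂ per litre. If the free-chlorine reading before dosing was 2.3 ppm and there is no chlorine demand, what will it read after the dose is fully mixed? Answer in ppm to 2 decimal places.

6.25 ppm

Available chlorine delivered: 4370 g × 0.588 = 2570 g as Cl₂.
Concentration rise: 2570 g / 651,000 L = 3.947 mg/L = 3.95 ppm.
Final FC: 2.3 + 3.95 = 6.25 ppm.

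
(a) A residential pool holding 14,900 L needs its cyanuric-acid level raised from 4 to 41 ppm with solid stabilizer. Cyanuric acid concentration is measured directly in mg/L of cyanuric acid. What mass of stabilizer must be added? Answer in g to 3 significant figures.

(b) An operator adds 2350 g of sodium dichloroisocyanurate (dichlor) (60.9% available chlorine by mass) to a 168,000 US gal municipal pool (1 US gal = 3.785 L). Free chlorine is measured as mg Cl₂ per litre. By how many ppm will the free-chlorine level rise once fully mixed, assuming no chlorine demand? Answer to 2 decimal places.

(a) CYA to add: (41 − 4) = 37 mg/L × 14,900 L = 551.3 g cyanuric acid.

(b) Volume: 168,000 US gal × 3.785 L/gal = 635,880 L.
(b) Available chlorine delivered: 2350 g × 0.609 = 1431 g as Cl₂.
(b) Concentration rise: 1431 g / 635,880 L = 2.251 mg/L = 2.25 ppm.

(a) 551 g; (b) 2.25 ppm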